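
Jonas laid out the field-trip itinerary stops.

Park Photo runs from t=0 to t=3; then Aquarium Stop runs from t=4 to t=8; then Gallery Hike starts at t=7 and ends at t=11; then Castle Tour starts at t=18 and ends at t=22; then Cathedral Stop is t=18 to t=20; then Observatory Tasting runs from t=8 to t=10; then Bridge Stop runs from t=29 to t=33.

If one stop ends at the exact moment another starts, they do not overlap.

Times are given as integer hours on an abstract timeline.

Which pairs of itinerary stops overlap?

Sorted by start: Park Photo, Aquarium Stop, Gallery Hike, Observatory Tasting, Castle Tour, Cathedral Stop, Bridge Stop.
Aquarium Stop starts after Park Photo ends — done with Park Photo.
Gallery Hike starts before Aquarium Stop ends → Aquarium Stop and Gallery Hike overlap.
Observatory Tasting starts exactly when Aquarium Stop ends (back-to-back, no overlap) — done with Aquarium Stop.
Observatory Tasting starts before Gallery Hike ends → Gallery Hike and Observatory Tasting overlap.
Castle Tour starts after Gallery Hike ends — done with Gallery Hike.
Castle Tour starts after Observatory Tasting ends — done with Observatory Tasting.
Cathedral Stop starts before Castle Tour ends → Castle Tour and Cathedral Stop overlap.
Bridge Stop starts after Castle Tour ends.
Bridge Stop starts after Cathedral Stop ends.

Aquarium Stop & Gallery Hike, Castle Tour & Cathedral Stop, Gallery Hike & Observatory Tasting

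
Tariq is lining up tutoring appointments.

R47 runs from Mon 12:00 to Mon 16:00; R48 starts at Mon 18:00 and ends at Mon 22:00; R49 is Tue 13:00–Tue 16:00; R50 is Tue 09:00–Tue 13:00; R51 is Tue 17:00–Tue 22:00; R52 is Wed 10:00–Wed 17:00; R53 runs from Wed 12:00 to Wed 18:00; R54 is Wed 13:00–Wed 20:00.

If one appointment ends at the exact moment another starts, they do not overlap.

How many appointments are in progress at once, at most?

Sweep the timeline, counting +1 at each start and −1 at each end (ends before starts at a tie):
Mon 12:00 start R47 → 1
Mon 16:00 end R47 → 0
Mon 18:00 start R48 → 1
Mon 22:00 end R48 → 0
Tue 09:00 start R50 → 1
Tue 13:00 end R50 → 0
Tue 13:00 start R49 → 1
Tue 16:00 end R49 → 0
Tue 17:00 start R51 → 1
Tue 22:00 end R51 → 0
Wed 10:00 start R52 → 1
Wed 12:00 start R53 → 2
Wed 13:00 start R54 → 3
Wed 17:00 end R52 → 2
Wed 18:00 end R53 → 1
Wed 20:00 end R54 → 0
Peak is 3, at Wed 13:00 (R52, R53, R54).

3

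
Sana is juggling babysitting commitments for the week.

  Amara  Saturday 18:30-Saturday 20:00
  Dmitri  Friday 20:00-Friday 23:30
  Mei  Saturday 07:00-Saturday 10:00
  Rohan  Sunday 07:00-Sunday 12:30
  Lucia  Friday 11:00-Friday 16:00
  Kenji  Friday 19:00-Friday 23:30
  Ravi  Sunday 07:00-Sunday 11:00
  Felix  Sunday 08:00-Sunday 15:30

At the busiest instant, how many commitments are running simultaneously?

Walk through starts and ends in time order (an end at T is processed before a start at T):
Friday 11:00 start Lucia → 1
Friday 16:00 end Lucia → 0
Friday 19:00 start Kenji → 1
Friday 20:00 start Dmitri → 2
Friday 23:30 end Dmitri → 1
Friday 23:30 end Kenji → 0
Saturday 07:00 start Mei → 1
Saturday 10:00 end Mei → 0
Saturday 18:30 start Amara → 1
Saturday 20:00 end Amara → 0
Sunday 07:00 start Ravi → 1
Sunday 07:00 start Rohan → 2
Sunday 08:00 start Felix → 3
Sunday 11:00 end Ravi → 2
Sunday 12:30 end Rohan → 1
Sunday 15:30 end Felix → 0
Peak is 3, at Sunday 08:00 (Felix, Ravi, Rohan).

3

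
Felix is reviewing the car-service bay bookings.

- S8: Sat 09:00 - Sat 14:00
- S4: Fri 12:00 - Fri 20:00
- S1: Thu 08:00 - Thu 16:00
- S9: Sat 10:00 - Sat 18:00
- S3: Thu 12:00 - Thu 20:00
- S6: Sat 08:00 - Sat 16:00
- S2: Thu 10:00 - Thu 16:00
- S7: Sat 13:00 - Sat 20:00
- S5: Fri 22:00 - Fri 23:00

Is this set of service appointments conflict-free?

Sorted by start: S1, S2, S3, S4, S5, S6, S8, S9, S7.
S2 starts before S1 ends → S1 and S2 overlap.
That's a conflict, so the schedule is not conflict-free.

No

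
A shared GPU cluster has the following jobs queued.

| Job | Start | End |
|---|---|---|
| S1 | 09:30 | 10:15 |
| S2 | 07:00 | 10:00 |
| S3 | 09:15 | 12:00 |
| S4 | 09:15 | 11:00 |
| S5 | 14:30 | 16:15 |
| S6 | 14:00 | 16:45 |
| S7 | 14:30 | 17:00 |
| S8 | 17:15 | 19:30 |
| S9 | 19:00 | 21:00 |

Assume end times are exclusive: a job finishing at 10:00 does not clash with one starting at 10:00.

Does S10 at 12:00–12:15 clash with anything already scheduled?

No — it doesn't clash with anything

S2: ends 10:00 at or before S10 starts 12:00 → clear.
S3: ends 12:00 at or before S10 starts 12:00 → clear.
S4: ends 11:00 at or before S10 starts 12:00 → clear.
S1: ends 10:15 at or before S10 starts 12:00 → clear.
S6: starts 14:00 at or after S10 ends 12:15 → clear.
S5: starts 14:30 at or after S10 ends 12:15 → clear.
S7: starts 14:30 at or after S10 ends 12:15 → clear.
S8: starts 17:15 at or after S10 ends 12:15 → clear.
S9: starts 19:00 at or after S10 ends 12:15 → clear.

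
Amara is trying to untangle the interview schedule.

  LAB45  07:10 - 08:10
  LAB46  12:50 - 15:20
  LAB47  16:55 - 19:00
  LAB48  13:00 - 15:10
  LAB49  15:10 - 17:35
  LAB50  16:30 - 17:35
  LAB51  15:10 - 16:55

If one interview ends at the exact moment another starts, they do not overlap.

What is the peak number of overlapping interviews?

Sweep the timeline, counting +1 at each start and −1 at each end (ends before starts at a tie):
07:10 start LAB45 → 1
08:10 end LAB45 → 0
12:50 start LAB46 → 1
13:00 start LAB48 → 2
15:10 end LAB48 → 1
15:10 start LAB49 → 2
15:10 start LAB51 → 3
15:20 end LAB46 → 2
16:30 start LAB50 → 3
16:55 end LAB51 → 2
16:55 start LAB47 → 3
17:35 end LAB49 → 2
17:35 end LAB50 → 1
19:00 end LAB47 → 0
Peak is 3, at 15:10 (LAB46, LAB49, LAB51).

3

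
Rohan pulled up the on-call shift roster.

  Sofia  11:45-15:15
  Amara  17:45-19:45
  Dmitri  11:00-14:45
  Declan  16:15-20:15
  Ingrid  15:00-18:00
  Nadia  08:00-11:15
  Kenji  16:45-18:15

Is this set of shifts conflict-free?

Sorted by start: Nadia, Dmitri, Sofia, Ingrid, Declan, Kenji, Amara.
Dmitri starts before Nadia ends → Nadia and Dmitri overlap.
That's a conflict, so the schedule is not conflict-free.

No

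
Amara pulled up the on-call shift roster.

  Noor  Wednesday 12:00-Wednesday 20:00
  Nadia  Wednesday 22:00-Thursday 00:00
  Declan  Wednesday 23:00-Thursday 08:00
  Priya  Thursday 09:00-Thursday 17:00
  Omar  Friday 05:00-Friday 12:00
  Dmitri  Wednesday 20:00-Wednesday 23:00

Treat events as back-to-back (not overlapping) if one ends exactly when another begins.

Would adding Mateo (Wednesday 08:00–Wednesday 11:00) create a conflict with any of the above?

Noor: starts Wednesday 12:00 at or after Mateo ends Wednesday 11:00 → clear.
Dmitri: starts Wednesday 20:00 at or after Mateo ends Wednesday 11:00 → clear.
Nadia: starts Wednesday 22:00 at or after Mateo ends Wednesday 11:00 → clear.
Declan: starts Wednesday 23:00 at or after Mateo ends Wednesday 11:00 → clear.
Priya: starts Thursday 09:00 at or after Mateo ends Wednesday 11:00 → clear.
Omar: starts Friday 05:00 at or after Mateo ends Wednesday 11:00 → clear.

No — it doesn't clash with anything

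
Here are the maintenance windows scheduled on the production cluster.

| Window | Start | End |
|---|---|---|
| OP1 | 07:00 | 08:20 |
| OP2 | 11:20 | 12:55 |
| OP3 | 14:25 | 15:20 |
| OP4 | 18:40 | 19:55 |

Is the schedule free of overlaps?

Sorted by start: OP1, OP2, OP3, OP4.
OP2 starts after OP1 ends, so OP1 has no further overlaps.
OP3 starts after OP2 ends, so OP2 has no further overlaps.
OP4 starts after OP3 ends.
Every pair is clear; the schedule has no overlaps.

Yes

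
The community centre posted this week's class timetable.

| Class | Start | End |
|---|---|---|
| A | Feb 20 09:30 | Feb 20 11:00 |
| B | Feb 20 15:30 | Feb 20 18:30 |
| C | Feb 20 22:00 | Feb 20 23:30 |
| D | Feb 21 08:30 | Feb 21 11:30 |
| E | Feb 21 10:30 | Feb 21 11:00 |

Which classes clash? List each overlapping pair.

Two intervals overlap when each starts before the other ends.
Sorted by start: A, B, C, D, E.
B starts after A ends; A is clear from here.
C starts after B ends; B is clear from here.
D starts after C ends; C is clear from here.
E starts before D ends → D and E overlap.

D & E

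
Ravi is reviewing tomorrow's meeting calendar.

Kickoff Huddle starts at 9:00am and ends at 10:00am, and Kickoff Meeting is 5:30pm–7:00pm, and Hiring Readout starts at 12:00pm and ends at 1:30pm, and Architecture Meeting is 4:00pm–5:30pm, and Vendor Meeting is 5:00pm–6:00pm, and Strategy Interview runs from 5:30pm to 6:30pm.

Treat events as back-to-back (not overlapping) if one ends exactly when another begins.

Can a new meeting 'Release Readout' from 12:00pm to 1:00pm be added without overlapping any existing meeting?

Kickoff Huddle: ends 10:00am at or before Release Readout starts 12:00pm → clear.
Hiring Readout: starts 12:00pm before Release Readout ends 1:00pm, and ends 1:30pm after Release Readout starts 12:00pm → overlap.
Architecture Meeting: starts 4:00pm at or after Release Readout ends 1:00pm → clear.
Vendor Meeting: starts 5:00pm at or after Release Readout ends 1:00pm → clear.
Kickoff Meeting: starts 5:30pm at or after Release Readout ends 1:00pm → clear.
Strategy Interview: starts 5:30pm at or after Release Readout ends 1:00pm → clear.
Release Readout overlaps Hiring Readout.

No — it overlaps Hiring Readout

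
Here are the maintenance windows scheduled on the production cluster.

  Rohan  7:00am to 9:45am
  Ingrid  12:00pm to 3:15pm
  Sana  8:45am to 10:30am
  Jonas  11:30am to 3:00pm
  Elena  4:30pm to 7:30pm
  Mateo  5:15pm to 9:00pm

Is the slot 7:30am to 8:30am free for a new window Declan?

Rohan: starts 7:00am before Declan ends 8:30am, and ends 9:45am after Declan starts 7:30am → overlap.
Sana: starts 8:45am at or after Declan ends 8:30am → clear.
Jonas: starts 11:30am at or after Declan ends 8:30am → clear.
Ingrid: starts 12:00pm at or after Declan ends 8:30am → clear.
Elena: starts 4:30pm at or after Declan ends 8:30am → clear.
Mateo: starts 5:15pm at or after Declan ends 8:30am → clear.
Declan overlaps Rohan.

No — it overlaps Rohan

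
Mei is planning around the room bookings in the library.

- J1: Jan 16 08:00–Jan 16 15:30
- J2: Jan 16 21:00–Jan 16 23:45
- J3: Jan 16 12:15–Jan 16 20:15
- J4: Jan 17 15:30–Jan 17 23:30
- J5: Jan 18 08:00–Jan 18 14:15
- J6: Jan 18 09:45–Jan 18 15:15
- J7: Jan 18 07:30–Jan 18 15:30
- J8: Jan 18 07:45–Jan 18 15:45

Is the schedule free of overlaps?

No

Sorted by start: J1, J3, J2, J4, J7, J8, J5, J6.
J3 starts before J1 ends → J1 and J3 overlap.
That's a conflict, so the schedule is not conflict-free.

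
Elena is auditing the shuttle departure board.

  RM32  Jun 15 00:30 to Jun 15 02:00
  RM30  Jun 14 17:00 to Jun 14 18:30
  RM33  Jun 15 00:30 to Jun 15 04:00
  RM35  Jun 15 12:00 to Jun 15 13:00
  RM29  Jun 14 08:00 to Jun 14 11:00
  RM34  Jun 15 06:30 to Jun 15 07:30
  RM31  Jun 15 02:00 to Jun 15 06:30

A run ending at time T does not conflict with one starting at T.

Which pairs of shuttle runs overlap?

Sorted by start: RM29, RM30, RM32, RM33, RM31, RM34, RM35.
RM30 starts after RM29 ends; RM29 is clear from here.
RM32 starts after RM30 ends; RM30 is clear from here.
RM33 starts before RM32 ends → RM32 and RM33 overlap.
RM31 starts exactly when RM32 ends (back-to-back, no overlap); RM32 is clear from here.
RM31 starts before RM33 ends → RM33 and RM31 overlap.
RM34 starts after RM33 ends; RM33 is clear from here.
RM34 starts exactly when RM31 ends (back-to-back, no overlap); RM31 is clear from here.
RM35 starts after RM34 ends.

RM31 & RM33, RM32 & RM33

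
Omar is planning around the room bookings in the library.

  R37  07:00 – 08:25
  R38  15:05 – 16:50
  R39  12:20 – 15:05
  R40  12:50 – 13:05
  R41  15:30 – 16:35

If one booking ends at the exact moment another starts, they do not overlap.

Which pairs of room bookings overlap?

Sorted by start: R37, R39, R40, R38, R41.
R39 starts after R37 ends, so nothing later overlaps R37 either.
R40 starts before R39 ends → R39 and R40 overlap.
R38 starts exactly when R39 ends (back-to-back, no overlap), so nothing later overlaps R39 either.
R38 starts after R40 ends, so nothing later overlaps R40 either.
R41 starts before R38 ends → R38 and R41 overlap.

R38 & R41, R39 & R40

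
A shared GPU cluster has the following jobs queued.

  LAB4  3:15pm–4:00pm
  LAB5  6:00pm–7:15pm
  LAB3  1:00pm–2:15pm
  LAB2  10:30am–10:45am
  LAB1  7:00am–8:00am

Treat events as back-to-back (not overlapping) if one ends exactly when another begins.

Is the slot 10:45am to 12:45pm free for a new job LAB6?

LAB1: ends 8:00am at or before LAB6 starts 10:45am → clear.
LAB2: ends 10:45am at or before LAB6 starts 10:45am → clear.
LAB3: starts 1:00pm at or after LAB6 ends 12:45pm → clear.
LAB4: starts 3:15pm at or after LAB6 ends 12:45pm → clear.
LAB5: starts 6:00pm at or after LAB6 ends 12:45pm → clear.

Yes — the slot is free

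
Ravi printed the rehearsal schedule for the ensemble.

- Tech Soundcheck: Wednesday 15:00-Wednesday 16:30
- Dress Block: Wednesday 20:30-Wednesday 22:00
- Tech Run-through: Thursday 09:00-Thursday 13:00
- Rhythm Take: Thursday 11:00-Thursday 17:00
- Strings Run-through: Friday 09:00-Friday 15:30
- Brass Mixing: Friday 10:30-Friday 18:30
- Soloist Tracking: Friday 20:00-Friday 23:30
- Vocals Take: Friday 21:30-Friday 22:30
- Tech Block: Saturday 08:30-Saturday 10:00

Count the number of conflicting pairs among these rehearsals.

Sorted by start: Tech Soundcheck, Dress Block, Tech Run-through, Rhythm Take, Strings Run-through, Brass Mixing, Soloist Tracking, Vocals Take, Tech Block.
Dress Block starts after Tech Soundcheck ends — done with Tech Soundcheck.
Tech Run-through starts after Dress Block ends — done with Dress Block.
Rhythm Take starts before Tech Run-through ends → Tech Run-through and Rhythm Take overlap.
Strings Run-through starts after Tech Run-through ends — done with Tech Run-through.
Strings Run-through starts after Rhythm Take ends — done with Rhythm Take.
Brass Mixing starts before Strings Run-through ends → Strings Run-through and Brass Mixing overlap.
Soloist Tracking starts after Strings Run-through ends — done with Strings Run-through.
Soloist Tracking starts after Brass Mixing ends — done with Brass Mixing.
Vocals Take starts before Soloist Tracking ends → Soloist Tracking and Vocals Take overlap.
Tech Block starts after Soloist Tracking ends.
Tech Block starts after Vocals Take ends.
Overlapping pairs: Brass Mixing & Strings Run-through, Rhythm Take & Tech Run-through, Soloist Tracking & Vocals Take — 3 in total.

3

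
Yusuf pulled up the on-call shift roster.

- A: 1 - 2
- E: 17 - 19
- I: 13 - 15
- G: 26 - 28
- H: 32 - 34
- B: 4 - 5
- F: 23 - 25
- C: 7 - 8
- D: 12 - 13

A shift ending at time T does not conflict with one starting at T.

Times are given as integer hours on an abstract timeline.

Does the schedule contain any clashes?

Sorted by start: A, B, C, D, I, E, F, G, H.
B starts after A ends, so nothing later overlaps A either.
C starts after B ends, so nothing later overlaps B either.
D starts after C ends, so nothing later overlaps C either.
I starts exactly when D ends (back-to-back, no overlap), so nothing later overlaps D either.
E starts after I ends, so nothing later overlaps I either.
F starts after E ends, so nothing later overlaps E either.
G starts after F ends, so nothing later overlaps F either.
H starts after G ends.
Every pair is clear; the schedule has no overlaps.

No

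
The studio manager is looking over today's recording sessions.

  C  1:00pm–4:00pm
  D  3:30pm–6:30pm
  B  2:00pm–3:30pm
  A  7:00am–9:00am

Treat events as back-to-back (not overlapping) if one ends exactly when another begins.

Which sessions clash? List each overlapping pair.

B & C, C & D

Check each pair: they overlap iff neither finishes before the other starts.
Sorted by start: A, C, B, D.
C starts after A ends — done with A.
B starts before C ends → C and B overlap.
D starts before C ends → C and D overlap.
D starts exactly when B ends (back-to-back, no overlap).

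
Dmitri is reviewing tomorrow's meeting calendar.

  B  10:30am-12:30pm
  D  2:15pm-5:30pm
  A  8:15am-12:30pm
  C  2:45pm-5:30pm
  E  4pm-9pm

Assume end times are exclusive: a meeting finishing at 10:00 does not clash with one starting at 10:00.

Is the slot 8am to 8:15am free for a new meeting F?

Yes — the slot is free

A: starts 8:15am at or after F ends 8:15am → clear.
B: starts 10:30am at or after F ends 8:15am → clear.
D: starts 2:15pm at or after F ends 8:15am → clear.
C: starts 2:45pm at or after F ends 8:15am → clear.
E: starts 4pm at or after F ends 8:15am → clear.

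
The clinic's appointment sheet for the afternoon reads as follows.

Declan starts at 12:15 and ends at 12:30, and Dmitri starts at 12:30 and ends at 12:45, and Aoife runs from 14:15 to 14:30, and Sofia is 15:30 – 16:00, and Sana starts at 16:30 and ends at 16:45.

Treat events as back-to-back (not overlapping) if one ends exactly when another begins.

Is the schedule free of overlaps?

Two intervals overlap when each starts before the other ends.
Sorted by start: Declan, Dmitri, Aoife, Sofia, Sana.
Dmitri starts exactly when Declan ends (back-to-back, no overlap), so nothing later overlaps Declan either.
Aoife starts after Dmitri ends, so nothing later overlaps Dmitri either.
Sofia starts after Aoife ends, so nothing later overlaps Aoife either.
Sana starts after Sofia ends.
Every pair is clear; the schedule has no overlaps.

Yes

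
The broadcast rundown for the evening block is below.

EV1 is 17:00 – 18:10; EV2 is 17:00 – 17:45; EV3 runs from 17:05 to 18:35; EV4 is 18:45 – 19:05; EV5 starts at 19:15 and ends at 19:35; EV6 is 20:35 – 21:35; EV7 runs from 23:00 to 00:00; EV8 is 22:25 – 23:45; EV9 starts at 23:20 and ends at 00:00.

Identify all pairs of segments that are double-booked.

EV1 & EV2, EV1 & EV3, EV2 & EV3, EV7 & EV8, EV7 & EV9, EV8 & EV9

Sorted by start: EV1, EV2, EV3, EV4, EV5, EV6, EV8, EV7, EV9.
EV2 starts before EV1 ends → EV1 and EV2 overlap.
EV3 starts before EV1 ends → EV1 and EV3 overlap.
EV4 starts after EV1 ends — done with EV1.
EV3 starts before EV2 ends → EV2 and EV3 overlap.
EV4 starts after EV2 ends — done with EV2.
EV4 starts after EV3 ends — done with EV3.
EV5 starts after EV4 ends — done with EV4.
EV6 starts after EV5 ends — done with EV5.
EV8 starts after EV6 ends — done with EV6.
EV7 starts before EV8 ends → EV8 and EV7 overlap.
EV9 starts before EV8 ends → EV8 and EV9 overlap.
EV9 starts before EV7 ends → EV7 and EV9 overlap.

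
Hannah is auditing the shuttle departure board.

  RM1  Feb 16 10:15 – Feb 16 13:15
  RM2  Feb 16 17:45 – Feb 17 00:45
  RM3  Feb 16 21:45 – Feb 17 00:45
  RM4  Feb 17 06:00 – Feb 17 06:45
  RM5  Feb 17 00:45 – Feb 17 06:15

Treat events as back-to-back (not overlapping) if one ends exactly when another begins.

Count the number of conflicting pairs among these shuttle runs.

2

Sorted by start: RM1, RM2, RM3, RM5, RM4.
RM2 starts after RM1 ends — done with RM1.
RM3 starts before RM2 ends → RM2 and RM3 overlap.
RM5 starts exactly when RM2 ends (back-to-back, no overlap) — done with RM2.
RM5 starts exactly when RM3 ends (back-to-back, no overlap) — done with RM3.
RM4 starts before RM5 ends → RM5 and RM4 overlap.
Overlapping pairs: RM2 & RM3, RM4 & RM5 — 2 in total.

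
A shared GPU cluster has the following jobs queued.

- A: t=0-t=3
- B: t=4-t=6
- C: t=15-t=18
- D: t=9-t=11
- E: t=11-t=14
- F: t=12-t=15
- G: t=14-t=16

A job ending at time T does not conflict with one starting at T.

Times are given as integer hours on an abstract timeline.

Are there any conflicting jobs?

Yes

Sorted by start: A, B, D, E, F, G, C.
B starts after A ends, so nothing later overlaps A either.
D starts after B ends, so nothing later overlaps B either.
E starts exactly when D ends (back-to-back, no overlap), so nothing later overlaps D either.
F starts before E ends → E and F overlap.
That's a conflict, so the schedule is not conflict-free.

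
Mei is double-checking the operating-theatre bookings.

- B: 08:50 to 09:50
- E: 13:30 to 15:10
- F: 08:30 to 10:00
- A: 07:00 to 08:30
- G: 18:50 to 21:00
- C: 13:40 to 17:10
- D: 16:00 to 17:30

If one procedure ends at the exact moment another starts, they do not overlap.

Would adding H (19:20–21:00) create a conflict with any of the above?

A: ends 08:30 at or before H starts 19:20 → clear.
F: ends 10:00 at or before H starts 19:20 → clear.
B: ends 09:50 at or before H starts 19:20 → clear.
E: ends 15:10 at or before H starts 19:20 → clear.
C: ends 17:10 at or before H starts 19:20 → clear.
D: ends 17:30 at or before H starts 19:20 → clear.
G: starts 18:50 before H ends 21:00, and ends 21:00 after H starts 19:20 → overlap.
H overlaps G.

Yes — it overlaps G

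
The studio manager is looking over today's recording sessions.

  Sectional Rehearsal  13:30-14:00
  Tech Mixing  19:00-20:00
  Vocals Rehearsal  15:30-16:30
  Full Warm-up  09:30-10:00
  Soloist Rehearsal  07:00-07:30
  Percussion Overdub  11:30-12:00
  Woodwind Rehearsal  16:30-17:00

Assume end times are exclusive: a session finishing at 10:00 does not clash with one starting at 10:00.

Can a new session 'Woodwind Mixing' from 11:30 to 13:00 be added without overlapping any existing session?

Soloist Rehearsal: ends 07:30 at or before Woodwind Mixing starts 11:30 → clear.
Full Warm-up: ends 10:00 at or before Woodwind Mixing starts 11:30 → clear.
Percussion Overdub: starts 11:30 before Woodwind Mixing ends 13:00, and ends 12:00 after Woodwind Mixing starts 11:30 → overlap.
Sectional Rehearsal: starts 13:30 at or after Woodwind Mixing ends 13:00 → clear.
Vocals Rehearsal: starts 15:30 at or after Woodwind Mixing ends 13:00 → clear.
Woodwind Rehearsal: starts 16:30 at or after Woodwind Mixing ends 13:00 → clear.
Tech Mixing: starts 19:00 at or after Woodwind Mixing ends 13:00 → clear.
Woodwind Mixing overlaps Percussion Overdub.

No — it overlaps Percussion Overdub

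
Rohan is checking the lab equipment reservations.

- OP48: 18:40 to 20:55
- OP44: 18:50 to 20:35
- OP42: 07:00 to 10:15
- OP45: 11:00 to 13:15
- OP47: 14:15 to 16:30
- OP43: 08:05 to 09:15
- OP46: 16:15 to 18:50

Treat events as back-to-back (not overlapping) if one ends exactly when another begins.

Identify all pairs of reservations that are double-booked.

Check each pair: they overlap iff neither finishes before the other starts.
Sorted by start: OP42, OP43, OP45, OP47, OP46, OP48, OP44.
OP43 starts before OP42 ends → OP42 and OP43 overlap.
OP45 starts after OP42 ends; OP42 is clear from here.
OP45 starts after OP43 ends; OP43 is clear from here.
OP47 starts after OP45 ends; OP45 is clear from here.
OP46 starts before OP47 ends → OP47 and OP46 overlap.
OP48 starts after OP47 ends; OP47 is clear from here.
OP48 starts before OP46 ends → OP46 and OP48 overlap.
OP44 starts exactly when OP46 ends (back-to-back, no overlap).
OP44 starts before OP48 ends → OP48 and OP44 overlap.

OP42 & OP43, OP44 & OP48, OP46 & OP47, OP46 & OP48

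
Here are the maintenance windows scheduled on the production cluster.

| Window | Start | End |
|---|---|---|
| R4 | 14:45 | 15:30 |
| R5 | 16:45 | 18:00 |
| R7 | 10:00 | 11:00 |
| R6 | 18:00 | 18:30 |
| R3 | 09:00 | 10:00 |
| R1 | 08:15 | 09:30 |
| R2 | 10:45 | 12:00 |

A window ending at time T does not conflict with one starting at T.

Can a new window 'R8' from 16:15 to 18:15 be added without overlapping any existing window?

No — it overlaps R5, R6

R1: ends 09:30 at or before R8 starts 16:15 → clear.
R3: ends 10:00 at or before R8 starts 16:15 → clear.
R7: ends 11:00 at or before R8 starts 16:15 → clear.
R2: ends 12:00 at or before R8 starts 16:15 → clear.
R4: ends 15:30 at or before R8 starts 16:15 → clear.
R5: starts 16:45 before R8 ends 18:15, and ends 18:00 after R8 starts 16:15 → overlap.
R6: starts 18:00 before R8 ends 18:15, and ends 18:30 after R8 starts 16:15 → overlap.
R8 overlaps R5, R6.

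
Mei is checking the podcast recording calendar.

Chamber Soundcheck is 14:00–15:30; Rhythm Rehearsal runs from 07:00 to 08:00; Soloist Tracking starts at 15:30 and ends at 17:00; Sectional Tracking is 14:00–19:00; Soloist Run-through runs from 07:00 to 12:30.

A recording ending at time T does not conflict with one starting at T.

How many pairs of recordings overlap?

3

Sorted by start: Soloist Run-through, Rhythm Rehearsal, Sectional Tracking, Chamber Soundcheck, Soloist Tracking.
Rhythm Rehearsal starts before Soloist Run-through ends → Soloist Run-through and Rhythm Rehearsal overlap.
Sectional Tracking starts after Soloist Run-through ends, so nothing later overlaps Soloist Run-through either.
Sectional Tracking starts after Rhythm Rehearsal ends, so nothing later overlaps Rhythm Rehearsal either.
Chamber Soundcheck starts before Sectional Tracking ends → Sectional Tracking and Chamber Soundcheck overlap.
Soloist Tracking starts before Sectional Tracking ends → Sectional Tracking and Soloist Tracking overlap.
Soloist Tracking starts exactly when Chamber Soundcheck ends (back-to-back, no overlap).
Overlapping pairs: Chamber Soundcheck & Sectional Tracking, Rhythm Rehearsal & Soloist Run-through, Sectional Tracking & Soloist Tracking — 3 in total.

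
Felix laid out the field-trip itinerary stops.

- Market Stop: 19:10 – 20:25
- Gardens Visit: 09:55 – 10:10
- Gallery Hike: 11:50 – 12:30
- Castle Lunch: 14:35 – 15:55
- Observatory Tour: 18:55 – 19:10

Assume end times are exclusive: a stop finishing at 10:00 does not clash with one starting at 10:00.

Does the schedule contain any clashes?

No

Sorted by start: Gardens Visit, Gallery Hike, Castle Lunch, Observatory Tour, Market Stop.
Gallery Hike starts after Gardens Visit ends; Gardens Visit is clear from here.
Castle Lunch starts after Gallery Hike ends; Gallery Hike is clear from here.
Observatory Tour starts after Castle Lunch ends; Castle Lunch is clear from here.
Market Stop starts exactly when Observatory Tour ends (back-to-back, no overlap).
Every pair is clear; the schedule has no overlaps.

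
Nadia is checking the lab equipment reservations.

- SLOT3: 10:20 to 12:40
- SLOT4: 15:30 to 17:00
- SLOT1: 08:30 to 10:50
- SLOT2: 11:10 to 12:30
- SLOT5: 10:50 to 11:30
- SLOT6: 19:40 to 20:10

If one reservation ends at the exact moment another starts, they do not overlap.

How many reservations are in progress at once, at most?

Walk through starts and ends in time order (an end at T is processed before a start at T):
08:30 start SLOT1 → 1
10:20 start SLOT3 → 2
10:50 end SLOT1 → 1
10:50 start SLOT5 → 2
11:10 start SLOT2 → 3
11:30 end SLOT5 → 2
12:30 end SLOT2 → 1
12:40 end SLOT3 → 0
15:30 start SLOT4 → 1
17:00 end SLOT4 → 0
19:40 start SLOT6 → 1
20:10 end SLOT6 → 0
Peak is 3, at 11:10 (SLOT2, SLOT3, SLOT5).

3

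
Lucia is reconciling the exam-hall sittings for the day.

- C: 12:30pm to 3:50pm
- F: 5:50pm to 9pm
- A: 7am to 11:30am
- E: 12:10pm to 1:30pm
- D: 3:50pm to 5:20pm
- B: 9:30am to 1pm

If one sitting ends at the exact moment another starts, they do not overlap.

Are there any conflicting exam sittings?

Yes

Sorted by start: A, B, E, C, D, F.
B starts before A ends → A and B overlap.
That's a conflict, so the schedule is not conflict-free.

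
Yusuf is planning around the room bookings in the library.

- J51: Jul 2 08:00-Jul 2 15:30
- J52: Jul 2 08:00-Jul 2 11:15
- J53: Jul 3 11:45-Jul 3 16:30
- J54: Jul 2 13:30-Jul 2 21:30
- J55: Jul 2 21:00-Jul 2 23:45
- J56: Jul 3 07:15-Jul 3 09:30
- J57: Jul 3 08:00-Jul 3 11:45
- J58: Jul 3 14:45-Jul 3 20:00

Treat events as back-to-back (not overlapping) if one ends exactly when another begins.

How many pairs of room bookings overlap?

5

Sorted by start: J51, J52, J54, J55, J56, J57, J53, J58.
J52 starts before J51 ends → J51 and J52 overlap.
J54 starts before J51 ends → J51 and J54 overlap.
J55 starts after J51 ends — done with J51.
J54 starts after J52 ends — done with J52.
J55 starts before J54 ends → J54 and J55 overlap.
J56 starts after J54 ends — done with J54.
J56 starts after J55 ends — done with J55.
J57 starts before J56 ends → J56 and J57 overlap.
J53 starts after J56 ends — done with J56.
J53 starts exactly when J57 ends (back-to-back, no overlap) — done with J57.
J58 starts before J53 ends → J53 and J58 overlap.
Overlapping pairs: J51 & J52, J51 & J54, J53 & J58, J54 & J55, J56 & J57 — 5 in total.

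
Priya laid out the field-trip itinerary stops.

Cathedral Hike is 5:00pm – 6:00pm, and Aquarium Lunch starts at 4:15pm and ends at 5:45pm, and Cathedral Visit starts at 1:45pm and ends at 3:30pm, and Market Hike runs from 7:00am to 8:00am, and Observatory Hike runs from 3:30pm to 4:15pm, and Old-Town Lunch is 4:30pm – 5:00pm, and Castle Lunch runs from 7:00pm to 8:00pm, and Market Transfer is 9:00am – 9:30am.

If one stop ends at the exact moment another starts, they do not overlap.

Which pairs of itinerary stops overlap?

Aquarium Lunch & Cathedral Hike, Aquarium Lunch & Old-Town Lunch

Sorted by start: Market Hike, Market Transfer, Cathedral Visit, Observatory Hike, Aquarium Lunch, Old-Town Lunch, Cathedral Hike, Castle Lunch.
Market Transfer starts after Market Hike ends, so Market Hike has no further overlaps.
Cathedral Visit starts after Market Transfer ends, so Market Transfer has no further overlaps.
Observatory Hike starts exactly when Cathedral Visit ends (back-to-back, no overlap), so Cathedral Visit has no further overlaps.
Aquarium Lunch starts exactly when Observatory Hike ends (back-to-back, no overlap), so Observatory Hike has no further overlaps.
Old-Town Lunch starts before Aquarium Lunch ends → Aquarium Lunch and Old-Town Lunch overlap.
Cathedral Hike starts before Aquarium Lunch ends → Aquarium Lunch and Cathedral Hike overlap.
Castle Lunch starts after Aquarium Lunch ends.
Cathedral Hike starts exactly when Old-Town Lunch ends (back-to-back, no overlap), so Old-Town Lunch has no further overlaps.
Castle Lunch starts after Cathedral Hike ends.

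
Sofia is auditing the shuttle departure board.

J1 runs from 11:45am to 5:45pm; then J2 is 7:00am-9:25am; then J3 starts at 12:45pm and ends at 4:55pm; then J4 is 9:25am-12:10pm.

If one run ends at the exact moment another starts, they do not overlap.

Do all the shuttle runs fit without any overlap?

No

Sorted by start: J2, J4, J1, J3.
J4 starts exactly when J2 ends (back-to-back, no overlap), so J2 has no further overlaps.
J1 starts before J4 ends → J4 and J1 overlap.
That's a conflict, so the schedule is not conflict-free.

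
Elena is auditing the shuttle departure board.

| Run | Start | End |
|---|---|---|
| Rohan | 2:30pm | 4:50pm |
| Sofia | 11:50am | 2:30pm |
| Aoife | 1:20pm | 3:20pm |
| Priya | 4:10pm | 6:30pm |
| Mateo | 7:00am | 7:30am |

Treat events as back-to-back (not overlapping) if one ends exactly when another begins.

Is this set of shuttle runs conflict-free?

Sorted by start: Mateo, Sofia, Aoife, Rohan, Priya.
Sofia starts after Mateo ends — done with Mateo.
Aoife starts before Sofia ends → Sofia and Aoife overlap.
That's a conflict, so the schedule is not conflict-free.

No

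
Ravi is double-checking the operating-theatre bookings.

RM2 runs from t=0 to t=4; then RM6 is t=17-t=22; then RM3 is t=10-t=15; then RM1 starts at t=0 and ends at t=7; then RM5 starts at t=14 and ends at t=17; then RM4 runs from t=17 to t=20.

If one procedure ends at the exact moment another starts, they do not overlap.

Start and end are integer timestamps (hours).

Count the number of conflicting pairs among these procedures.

3

Sorted by start: RM1, RM2, RM3, RM5, RM4, RM6.
RM2 starts before RM1 ends → RM1 and RM2 overlap.
RM3 starts after RM1 ends; RM1 is clear from here.
RM3 starts after RM2 ends; RM2 is clear from here.
RM5 starts before RM3 ends → RM3 and RM5 overlap.
RM4 starts after RM3 ends; RM3 is clear from here.
RM4 starts exactly when RM5 ends (back-to-back, no overlap); RM5 is clear from here.
RM6 starts before RM4 ends → RM4 and RM6 overlap.
Overlapping pairs: RM1 & RM2, RM3 & RM5, RM4 & RM6 — 3 in total.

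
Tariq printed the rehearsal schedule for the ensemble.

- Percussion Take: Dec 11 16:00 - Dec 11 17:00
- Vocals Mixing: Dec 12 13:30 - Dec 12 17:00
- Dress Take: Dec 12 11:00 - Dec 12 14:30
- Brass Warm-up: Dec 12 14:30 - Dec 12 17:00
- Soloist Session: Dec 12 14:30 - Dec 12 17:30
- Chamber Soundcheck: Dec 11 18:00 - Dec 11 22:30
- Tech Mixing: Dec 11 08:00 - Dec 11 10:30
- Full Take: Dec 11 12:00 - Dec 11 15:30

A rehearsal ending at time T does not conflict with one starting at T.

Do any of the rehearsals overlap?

Yes

Sorted by start: Tech Mixing, Full Take, Percussion Take, Chamber Soundcheck, Dress Take, Vocals Mixing, Soloist Session, Brass Warm-up.
Full Take starts after Tech Mixing ends; Tech Mixing is clear from here.
Percussion Take starts after Full Take ends; Full Take is clear from here.
Chamber Soundcheck starts after Percussion Take ends; Percussion Take is clear from here.
Dress Take starts after Chamber Soundcheck ends; Chamber Soundcheck is clear from here.
Vocals Mixing starts before Dress Take ends → Dress Take and Vocals Mixing overlap.
That's a conflict, so the schedule is not conflict-free.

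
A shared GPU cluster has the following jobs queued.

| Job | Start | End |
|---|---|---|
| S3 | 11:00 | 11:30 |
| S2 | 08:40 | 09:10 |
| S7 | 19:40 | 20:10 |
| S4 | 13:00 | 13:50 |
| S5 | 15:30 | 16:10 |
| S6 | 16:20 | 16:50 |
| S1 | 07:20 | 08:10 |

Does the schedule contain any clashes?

Sorted by start: S1, S2, S3, S4, S5, S6, S7.
S2 starts after S1 ends, so S1 has no further overlaps.
S3 starts after S2 ends, so S2 has no further overlaps.
S4 starts after S3 ends, so S3 has no further overlaps.
S5 starts after S4 ends, so S4 has no further overlaps.
S6 starts after S5 ends, so S5 has no further overlaps.
S7 starts after S6 ends.
Every pair is clear; the schedule has no overlaps.

No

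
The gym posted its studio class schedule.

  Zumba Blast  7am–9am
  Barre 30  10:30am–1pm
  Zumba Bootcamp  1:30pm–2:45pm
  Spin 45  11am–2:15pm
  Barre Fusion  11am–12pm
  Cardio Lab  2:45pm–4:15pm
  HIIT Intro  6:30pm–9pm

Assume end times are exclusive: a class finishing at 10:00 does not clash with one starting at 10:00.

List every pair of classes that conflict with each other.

Sorted by start: Zumba Blast, Barre 30, Spin 45, Barre Fusion, Zumba Bootcamp, Cardio Lab, HIIT Intro.
Barre 30 starts after Zumba Blast ends; Zumba Blast is clear from here.
Spin 45 starts before Barre 30 ends → Barre 30 and Spin 45 overlap.
Barre Fusion starts before Barre 30 ends → Barre 30 and Barre Fusion overlap.
Zumba Bootcamp starts after Barre 30 ends; Barre 30 is clear from here.
Barre Fusion starts before Spin 45 ends → Spin 45 and Barre Fusion overlap.
Zumba Bootcamp starts before Spin 45 ends → Spin 45 and Zumba Bootcamp overlap.
Cardio Lab starts after Spin 45 ends; Spin 45 is clear from here.
Zumba Bootcamp starts after Barre Fusion ends; Barre Fusion is clear from here.
Cardio Lab starts exactly when Zumba Bootcamp ends (back-to-back, no overlap); Zumba Bootcamp is clear from here.
HIIT Intro starts after Cardio Lab ends.

Barre 30 & Barre Fusion, Barre 30 & Spin 45, Barre Fusion & Spin 45, Spin 45 & Zumba Bootcamp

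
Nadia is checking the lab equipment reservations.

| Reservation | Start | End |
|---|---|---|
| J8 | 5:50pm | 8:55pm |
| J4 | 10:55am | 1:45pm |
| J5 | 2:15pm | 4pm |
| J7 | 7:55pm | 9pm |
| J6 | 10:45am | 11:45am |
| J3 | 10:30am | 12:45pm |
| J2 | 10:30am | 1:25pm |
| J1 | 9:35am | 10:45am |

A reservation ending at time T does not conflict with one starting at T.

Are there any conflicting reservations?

Yes

Sorted by start: J1, J2, J3, J6, J4, J5, J8, J7.
J2 starts before J1 ends → J1 and J2 overlap.
That's a conflict, so the schedule is not conflict-free.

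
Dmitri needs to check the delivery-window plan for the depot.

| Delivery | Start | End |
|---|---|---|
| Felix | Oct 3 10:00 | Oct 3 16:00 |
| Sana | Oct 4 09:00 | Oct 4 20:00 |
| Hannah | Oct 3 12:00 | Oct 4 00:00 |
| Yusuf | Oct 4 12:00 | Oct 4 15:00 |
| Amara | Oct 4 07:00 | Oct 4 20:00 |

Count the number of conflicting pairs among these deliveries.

Sorted by start: Felix, Hannah, Amara, Sana, Yusuf.
Hannah starts before Felix ends → Felix and Hannah overlap.
Amara starts after Felix ends; Felix is clear from here.
Amara starts after Hannah ends; Hannah is clear from here.
Sana starts before Amara ends → Amara and Sana overlap.
Yusuf starts before Amara ends → Amara and Yusuf overlap.
Yusuf starts before Sana ends → Sana and Yusuf overlap.
Overlapping pairs: Amara & Sana, Amara & Yusuf, Felix & Hannah, Sana & Yusuf — 4 in total.

4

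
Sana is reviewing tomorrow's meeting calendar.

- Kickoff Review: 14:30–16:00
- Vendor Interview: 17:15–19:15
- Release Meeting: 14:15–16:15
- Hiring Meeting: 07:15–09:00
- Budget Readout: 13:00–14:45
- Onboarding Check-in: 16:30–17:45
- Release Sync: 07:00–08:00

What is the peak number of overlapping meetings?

3

Sweep the timeline, counting +1 at each start and −1 at each end (ends before starts at a tie):
07:00 start Release Sync → 1
07:15 start Hiring Meeting → 2
08:00 end Release Sync → 1
09:00 end Hiring Meeting → 0
13:00 start Budget Readout → 1
14:15 start Release Meeting → 2
14:30 start Kickoff Review → 3
14:45 end Budget Readout → 2
16:00 end Kickoff Review → 1
16:15 end Release Meeting → 0
16:30 start Onboarding Check-in → 1
17:15 start Vendor Interview → 2
17:45 end Onboarding Check-in → 1
19:15 end Vendor Interview → 0
Peak is 3, at 14:30 (Budget Readout, Kickoff Review, Release Meeting).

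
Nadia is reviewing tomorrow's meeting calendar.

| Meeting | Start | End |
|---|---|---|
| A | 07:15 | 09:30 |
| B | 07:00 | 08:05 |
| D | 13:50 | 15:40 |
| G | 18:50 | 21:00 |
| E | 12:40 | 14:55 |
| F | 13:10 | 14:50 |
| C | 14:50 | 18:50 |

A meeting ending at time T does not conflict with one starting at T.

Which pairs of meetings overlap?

Check each pair: they overlap iff neither finishes before the other starts.
Sorted by start: B, A, E, F, D, C, G.
A starts before B ends → B and A overlap.
E starts after B ends, so nothing later overlaps B either.
E starts after A ends, so nothing later overlaps A either.
F starts before E ends → E and F overlap.
D starts before E ends → E and D overlap.
C starts before E ends → E and C overlap.
G starts after E ends.
D starts before F ends → F and D overlap.
C starts exactly when F ends (back-to-back, no overlap), so nothing later overlaps F either.
C starts before D ends → D and C overlap.
G starts after D ends.
G starts exactly when C ends (back-to-back, no overlap).

A & B, C & D, C & E, D & E, D & F, E & F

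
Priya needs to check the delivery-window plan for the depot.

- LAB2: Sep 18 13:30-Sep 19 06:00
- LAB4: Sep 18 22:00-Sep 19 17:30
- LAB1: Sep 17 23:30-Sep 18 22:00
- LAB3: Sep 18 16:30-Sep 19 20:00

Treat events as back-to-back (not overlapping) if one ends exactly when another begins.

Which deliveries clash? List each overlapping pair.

Sorted by start: LAB1, LAB2, LAB3, LAB4.
LAB2 starts before LAB1 ends → LAB1 and LAB2 overlap.
LAB3 starts before LAB1 ends → LAB1 and LAB3 overlap.
LAB4 starts exactly when LAB1 ends (back-to-back, no overlap).
LAB3 starts before LAB2 ends → LAB2 and LAB3 overlap.
LAB4 starts before LAB2 ends → LAB2 and LAB4 overlap.
LAB4 starts before LAB3 ends → LAB3 and LAB4 overlap.

LAB1 & LAB2, LAB1 & LAB3, LAB2 & LAB3, LAB2 & LAB4, LAB3 & LAB4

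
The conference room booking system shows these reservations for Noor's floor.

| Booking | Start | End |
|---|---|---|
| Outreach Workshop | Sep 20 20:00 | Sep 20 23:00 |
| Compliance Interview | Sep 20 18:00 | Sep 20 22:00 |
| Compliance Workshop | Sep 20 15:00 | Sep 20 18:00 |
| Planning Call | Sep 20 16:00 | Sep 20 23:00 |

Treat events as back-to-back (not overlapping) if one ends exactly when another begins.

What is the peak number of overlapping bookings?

3

Walk through starts and ends in time order (an end at T is processed before a start at T):
Sep 20 15:00 start Compliance Workshop → 1
Sep 20 16:00 start Planning Call → 2
Sep 20 18:00 end Compliance Workshop → 1
Sep 20 18:00 start Compliance Interview → 2
Sep 20 20:00 start Outreach Workshop → 3
Sep 20 22:00 end Compliance Interview → 2
Sep 20 23:00 end Outreach Workshop → 1
Sep 20 23:00 end Planning Call → 0
Peak is 3, at Sep 20 20:00 (Compliance Interview, Outreach Workshop, Planning Call).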